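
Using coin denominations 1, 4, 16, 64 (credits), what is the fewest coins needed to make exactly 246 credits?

9

246 − 3×64→54 − 3×16→6 − 1×4→2 − 2×1→0
Total coins = 3 + 3 + 1 + 2 = 9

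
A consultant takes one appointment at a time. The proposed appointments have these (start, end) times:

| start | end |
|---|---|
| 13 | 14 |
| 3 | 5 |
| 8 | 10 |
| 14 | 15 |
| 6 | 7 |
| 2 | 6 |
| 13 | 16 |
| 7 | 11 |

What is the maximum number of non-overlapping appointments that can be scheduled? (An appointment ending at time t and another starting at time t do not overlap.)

5

Order by finish time; keep every interval that doesn't clash with the previous kept one.
By end time: (3,5), (2,6), (6,7), (8,10), (7,11), (13,14), (14,15), (13,16).
Pick (3,5); next start ≥ 5 → (6,7); next start ≥ 7 → (8,10); next start ≥ 10 → (13,14); next start ≥ 14 → (14,15).
Selected 5 appointments.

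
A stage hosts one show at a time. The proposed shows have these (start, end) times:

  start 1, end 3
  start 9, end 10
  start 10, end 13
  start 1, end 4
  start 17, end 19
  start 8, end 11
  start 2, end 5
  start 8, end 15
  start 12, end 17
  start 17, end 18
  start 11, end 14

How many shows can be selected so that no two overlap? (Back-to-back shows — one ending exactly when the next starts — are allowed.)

4

Sort by end time and greedily take each interval whose start is ≥ the last chosen end.
Sorted by end: (1,3)  (1,4)  (2,5)  (9,10)  (8,11)  (10,13)  (11,14)  (8,15)  (12,17)  (17,18)  (17,19)
take (1,3); skip (2,5); take (9,10); skip (8,11); take (10,13); skip (8,15); take (17,18); skip (17,19).
Selected 4 shows.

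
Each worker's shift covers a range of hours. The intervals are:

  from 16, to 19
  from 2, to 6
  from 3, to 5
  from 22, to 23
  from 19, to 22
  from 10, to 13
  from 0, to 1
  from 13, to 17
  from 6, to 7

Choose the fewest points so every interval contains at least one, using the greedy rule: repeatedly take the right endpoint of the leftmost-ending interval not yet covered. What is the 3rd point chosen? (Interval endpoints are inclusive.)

7

By right end: [0,1]  [3,5]  [2,6]  [6,7]  [10,13]  [13,17]  [16,19]  [19,22]  [22,23]
[0,1] uncovered → point at 1; [3,5] uncovered → point at 5; [6,7] uncovered → point at 7; [10,13] uncovered → point at 13; [16,19] uncovered → point at 19; [22,23] uncovered → point at 23.
Points: 1, 5, 7, 13, 19, 23 (6 total).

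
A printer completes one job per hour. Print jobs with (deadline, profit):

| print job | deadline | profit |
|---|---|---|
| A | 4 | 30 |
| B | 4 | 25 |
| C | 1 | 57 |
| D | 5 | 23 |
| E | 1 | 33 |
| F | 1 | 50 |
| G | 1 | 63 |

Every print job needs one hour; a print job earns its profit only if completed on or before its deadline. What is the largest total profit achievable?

Profit order: G=63 C=57 F=50 E=33 A=30 B=25 D=23
Assign: G→slot 1, C skipped, F skipped, E skipped, A→slot 4, B→slot 3, D→slot 5.
Slots: [1:G] [3:B] [4:A] [5:D]
Profit = 63 + 25 + 30 + 23 = 141

141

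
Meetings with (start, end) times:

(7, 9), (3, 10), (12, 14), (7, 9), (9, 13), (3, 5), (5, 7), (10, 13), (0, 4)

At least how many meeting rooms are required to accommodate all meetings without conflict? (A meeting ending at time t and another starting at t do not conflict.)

The answer is the maximum number of intervals overlapping at any instant.
Events (time:±→running): 0:+→1 3:+→2 3:+→3 … peak 3.

3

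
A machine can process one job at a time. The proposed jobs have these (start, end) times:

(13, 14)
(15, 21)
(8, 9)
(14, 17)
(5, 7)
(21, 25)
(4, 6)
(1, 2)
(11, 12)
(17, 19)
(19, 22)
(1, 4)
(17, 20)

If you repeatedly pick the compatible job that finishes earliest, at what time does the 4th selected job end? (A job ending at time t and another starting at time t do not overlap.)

Sorted by end: (1,2)  (1,4)  (4,6)  (5,7)  (8,9)  (11,12)  (13,14)  (14,17)  (17,19)  (17,20)  (15,21)  (19,22)  (21,25)
take (1,2); skip (1,4); take (4,6); skip (5,7); take (8,9); take (11,12); take (13,14); take (14,17); take (17,19); skip (17,20); skip (15,21); take (19,22); skip (21,25).
Selected: (1,2) (4,6) (8,9) (11,12) (13,14) (14,17) (17,19) (19,22)

12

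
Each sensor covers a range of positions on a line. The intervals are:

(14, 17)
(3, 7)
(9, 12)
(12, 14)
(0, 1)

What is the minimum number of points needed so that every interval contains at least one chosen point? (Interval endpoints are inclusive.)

By right end: [0,1]  [3,7]  [9,12]  [12,14]  [14,17]
[0,1] uncovered → point at 1; [3,7] uncovered → point at 7; [9,12] uncovered → point at 12; [14,17] uncovered → point at 17.
Points: 1, 7, 12, 17 (4 total).

4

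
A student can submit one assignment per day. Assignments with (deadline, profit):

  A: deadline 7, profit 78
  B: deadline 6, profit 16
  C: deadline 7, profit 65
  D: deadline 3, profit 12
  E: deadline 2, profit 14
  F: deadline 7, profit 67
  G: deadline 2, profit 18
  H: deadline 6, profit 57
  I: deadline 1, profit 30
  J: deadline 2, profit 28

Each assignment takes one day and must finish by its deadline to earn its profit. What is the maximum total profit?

341

Sort by profit descending; place each in the latest free slot ≤ its deadline.
Profit order: A=78 F=67 C=65 H=57 I=30 J=28 G=18 B=16 E=14 D=12
Assign: A→slot 7, F→slot 6, C→slot 5, H→slot 4, I→slot 1, J→slot 2, G skipped, B→slot 3, E skipped, D skipped.
Slots: [1:I] [2:J] [3:B] [4:H] [5:C] [6:F] [7:A]
Profit = 30 + 28 + 16 + 57 + 65 + 67 + 78 = 341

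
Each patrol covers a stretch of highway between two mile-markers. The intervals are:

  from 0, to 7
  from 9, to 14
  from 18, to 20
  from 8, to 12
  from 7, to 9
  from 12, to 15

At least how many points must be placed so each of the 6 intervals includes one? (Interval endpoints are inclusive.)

Sorted: [0,7] [7,9] [8,12] [9,14] [12,15] [18,20]
{[0,7],[7,9]} hit by 7; {[8,12],[9,14],[12,15]} hit by 12; {[18,20]} hit by 20.
Points: 7, 12, 20 (3 total).

3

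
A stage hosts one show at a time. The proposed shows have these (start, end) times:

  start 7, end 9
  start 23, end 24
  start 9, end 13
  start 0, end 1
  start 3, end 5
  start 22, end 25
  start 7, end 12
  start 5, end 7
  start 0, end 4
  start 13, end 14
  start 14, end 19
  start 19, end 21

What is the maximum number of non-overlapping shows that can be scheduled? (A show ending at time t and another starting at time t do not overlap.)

9

Sort by end time and greedily take each interval whose start is ≥ the last chosen end.
By end time: (0,1), (0,4), (3,5), (5,7), (7,9), (7,12), (9,13), (13,14), (14,19), (19,21), (23,24), (22,25).
Pick (0,1); next start ≥ 1 → (3,5); next start ≥ 5 → (5,7); next start ≥ 7 → (7,9); next start ≥ 9 → (9,13); next start ≥ 13 → (13,14); next start ≥ 14 → (14,19); next start ≥ 19 → (19,21); next start ≥ 21 → (23,24).
Selected 9 shows.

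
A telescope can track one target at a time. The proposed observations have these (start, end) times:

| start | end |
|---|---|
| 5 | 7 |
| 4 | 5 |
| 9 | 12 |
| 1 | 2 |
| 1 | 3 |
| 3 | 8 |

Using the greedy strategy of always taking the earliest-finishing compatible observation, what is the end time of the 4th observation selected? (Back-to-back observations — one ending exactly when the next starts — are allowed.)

12

Sort by end time and greedily take each interval whose start is ≥ the last chosen end.
Sorted by end: (1,2)  (1,3)  (4,5)  (5,7)  (3,8)  (9,12)
take (1,2); take (4,5); take (5,7); skip (3,8); take (9,12).
Selected: (1,2) (4,5) (5,7) (9,12)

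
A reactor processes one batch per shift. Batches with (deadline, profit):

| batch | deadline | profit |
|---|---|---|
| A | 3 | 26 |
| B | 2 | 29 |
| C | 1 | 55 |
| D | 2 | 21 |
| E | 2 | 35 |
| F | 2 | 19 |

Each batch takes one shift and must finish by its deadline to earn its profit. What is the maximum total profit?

By profit: C(d1,55), E(d2,35), B(d2,29), A(d3,26), D(d2,21), F(d2,19)
C→slot 1; E→slot 2; B skipped; A→slot 3; D skipped; F skipped.
Profit = 55 + 35 + 26 = 116

116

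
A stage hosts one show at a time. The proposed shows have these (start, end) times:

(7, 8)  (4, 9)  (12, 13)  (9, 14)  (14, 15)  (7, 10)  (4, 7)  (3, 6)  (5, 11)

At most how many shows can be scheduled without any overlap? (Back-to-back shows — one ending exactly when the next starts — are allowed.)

Greedy by earliest finish: after sorting by end time, pick each interval compatible with the last pick.
Sorted by end: (3,6)  (4,7)  (7,8)  (4,9)  (7,10)  (5,11)  (12,13)  (9,14)  (14,15)
take (3,6); take (7,8); skip (4,9); take (12,13); skip (9,14); take (14,15).
Selected 4 shows.

4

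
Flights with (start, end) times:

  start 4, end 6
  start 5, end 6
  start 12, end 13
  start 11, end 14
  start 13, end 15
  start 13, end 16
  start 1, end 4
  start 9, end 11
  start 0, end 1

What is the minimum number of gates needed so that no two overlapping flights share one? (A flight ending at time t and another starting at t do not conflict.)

3

The answer is the maximum number of intervals overlapping at any instant.
starts: [0, 1, 4, 5, 9, 11, 12, 13, 13]
ends:   [1, 4, 6, 6, 11, 13, 14, 15, 16]
s0→1 e1→0 s1→1 e4→0 s4→1 s5→2 e6→1 e6→0 s9→1 e11→0 s11→1 s12→2 e13→1 s13→2 s13→3  — peak 3.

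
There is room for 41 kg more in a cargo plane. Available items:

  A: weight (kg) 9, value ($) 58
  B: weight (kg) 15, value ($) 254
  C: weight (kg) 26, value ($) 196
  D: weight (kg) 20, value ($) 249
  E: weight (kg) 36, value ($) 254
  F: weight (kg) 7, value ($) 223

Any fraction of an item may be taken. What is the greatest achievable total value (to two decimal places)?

Ratios (sorted): F 31.86, B 16.93, D 12.45, C 7.54, E 7.06, A 6.44
take F (7 @ 223); take B (15 @ 254); take 19/20 of D → 236.55. Capacity used 41/41.
Total value = 713.55

713.55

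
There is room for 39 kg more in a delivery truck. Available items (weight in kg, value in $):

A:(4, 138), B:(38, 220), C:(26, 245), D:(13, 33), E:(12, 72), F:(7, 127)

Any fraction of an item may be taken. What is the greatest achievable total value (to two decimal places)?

Order: A (138/4=34.50) > F (127/7=18.14) > C (245/26=9.42) > E (72/12=6.00) > B (220/38=5.79) > D (33/13=2.54)
Fill: take A (4 @ 138) → take F (7 @ 127) → take C (26 @ 245) → take 2/12 of E → 12.00; 39/39 used.
Total value = 522.00

522.00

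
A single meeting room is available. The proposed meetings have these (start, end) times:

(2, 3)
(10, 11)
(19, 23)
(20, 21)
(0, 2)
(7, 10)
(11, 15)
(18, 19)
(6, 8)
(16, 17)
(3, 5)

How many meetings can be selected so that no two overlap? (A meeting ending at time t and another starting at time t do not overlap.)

Greedy by earliest finish: after sorting by end time, pick each interval compatible with the last pick.
Sorted by end: (0,2)  (2,3)  (3,5)  (6,8)  (7,10)  (10,11)  (11,15)  (16,17)  (18,19)  (20,21)  (19,23)
take (0,2); take (2,3); take (3,5); take (6,8); skip (7,10); take (10,11); take (11,15); take (16,17); take (18,19); take (20,21).
Selected 9 meetings.

9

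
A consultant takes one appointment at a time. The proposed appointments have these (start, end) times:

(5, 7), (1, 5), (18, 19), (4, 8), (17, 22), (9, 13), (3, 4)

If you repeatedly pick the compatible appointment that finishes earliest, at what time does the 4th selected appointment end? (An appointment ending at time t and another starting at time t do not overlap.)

Greedy by earliest finish: after sorting by end time, pick each interval compatible with the last pick.
By end time: (3,4), (1,5), (5,7), (4,8), (9,13), (18,19), (17,22).
Pick (3,4); next start ≥ 4 → (5,7); next start ≥ 7 → (9,13); next start ≥ 13 → (18,19).
Selected: (3,4) (5,7) (9,13) (18,19)

19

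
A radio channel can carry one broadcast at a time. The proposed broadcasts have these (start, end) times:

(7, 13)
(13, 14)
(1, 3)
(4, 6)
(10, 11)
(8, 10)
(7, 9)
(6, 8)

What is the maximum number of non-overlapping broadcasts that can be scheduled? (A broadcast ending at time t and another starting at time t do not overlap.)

6

Sorted by end: (1,3)  (4,6)  (6,8)  (7,9)  (8,10)  (10,11)  (7,13)  (13,14)
take (1,3); take (4,6); take (6,8); take (8,10); take (10,11); take (13,14).
Selected 6 broadcasts.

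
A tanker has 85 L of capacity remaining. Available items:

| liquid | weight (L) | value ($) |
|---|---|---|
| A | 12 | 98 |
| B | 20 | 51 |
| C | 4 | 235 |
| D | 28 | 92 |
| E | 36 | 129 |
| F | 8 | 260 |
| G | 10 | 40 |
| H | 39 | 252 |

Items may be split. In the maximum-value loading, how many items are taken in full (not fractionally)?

Greedy by value/weight ratio, highest first.
Order: C (235/4=58.75) > F (260/8=32.50) > A (98/12=8.17) > H (252/39=6.46) > G (40/10=4.00) > E (129/36=3.58) > D (92/28=3.29) > B (51/20=2.55)
Fill: take C (4 @ 235) → take F (8 @ 260) → take A (12 @ 98) → take H (39 @ 252) → take G (10 @ 40) → take 12/36 of E → 43.00; 85/85 used.
5 item(s) taken whole; one partial (take 12/36 of E).

5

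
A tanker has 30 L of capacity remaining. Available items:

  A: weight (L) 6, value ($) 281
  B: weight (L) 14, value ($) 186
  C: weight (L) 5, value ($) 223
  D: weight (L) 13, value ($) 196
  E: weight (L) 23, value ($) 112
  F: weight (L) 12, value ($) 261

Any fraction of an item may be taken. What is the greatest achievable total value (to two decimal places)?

Sort by value per unit weight and fill in that order.
Order: A (281/6=46.83) > C (223/5=44.60) > F (261/12=21.75) > D (196/13=15.08) > B (186/14=13.29) > E (112/23=4.87)
Fill: take A (6 @ 281) → take C (5 @ 223) → take F (12 @ 261) → take 7/13 of D → 105.54; 30/30 used.
Total value = 870.54

870.54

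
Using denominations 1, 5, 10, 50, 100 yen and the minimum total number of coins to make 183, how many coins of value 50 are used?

183 = 1×100 + 1×50 + 3×10 + 3×1
Count of 50: 1

1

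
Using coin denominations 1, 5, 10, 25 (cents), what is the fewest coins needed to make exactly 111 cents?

6

111 = 4×25 + 1×10 + 1×1
Total coins = 4 + 1 + 1 = 6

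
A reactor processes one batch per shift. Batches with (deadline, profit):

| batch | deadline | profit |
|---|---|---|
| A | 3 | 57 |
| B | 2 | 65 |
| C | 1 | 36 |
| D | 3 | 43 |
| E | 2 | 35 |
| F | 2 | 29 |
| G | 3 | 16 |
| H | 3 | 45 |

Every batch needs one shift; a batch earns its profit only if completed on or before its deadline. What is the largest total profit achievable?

Sort by profit descending; place each in the latest free slot ≤ its deadline.
Profit order: B=65 A=57 H=45 D=43 C=36 E=35 F=29 G=16
Assign: B→slot 2, A→slot 3, H→slot 1, D skipped, C skipped, E skipped, F skipped, G skipped.
Slots: [1:H] [2:B] [3:A]
Profit = 45 + 65 + 57 = 167

167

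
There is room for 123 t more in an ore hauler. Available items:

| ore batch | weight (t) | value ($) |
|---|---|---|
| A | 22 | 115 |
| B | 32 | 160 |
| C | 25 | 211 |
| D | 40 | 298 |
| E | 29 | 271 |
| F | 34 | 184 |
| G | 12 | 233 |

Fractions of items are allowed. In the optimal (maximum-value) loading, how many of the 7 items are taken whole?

Sort by value per unit weight and fill in that order.
Order: G (233/12=19.42) > E (271/29=9.34) > C (211/25=8.44) > D (298/40=7.45) > F (184/34=5.41) > A (115/22=5.23) > B (160/32=5.00)
Fill: take G (12 @ 233) → take E (29 @ 271) → take C (25 @ 211) → take D (40 @ 298) → take 17/34 of F → 92.00; 123/123 used.
4 item(s) taken whole; one partial (take 17/34 of F).

4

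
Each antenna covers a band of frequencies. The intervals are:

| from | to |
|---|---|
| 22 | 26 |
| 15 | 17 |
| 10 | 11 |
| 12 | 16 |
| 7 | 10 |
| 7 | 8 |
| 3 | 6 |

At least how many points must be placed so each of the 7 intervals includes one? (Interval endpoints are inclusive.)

Process intervals by earliest right end; each time one isn't hit yet, stab at its right endpoint.
By right end: [3,6]  [7,8]  [7,10]  [10,11]  [12,16]  [15,17]  [22,26]
[3,6] uncovered → point at 6; [7,8] uncovered → point at 8; [10,11] uncovered → point at 11; [12,16] uncovered → point at 16; [22,26] uncovered → point at 26.
Points: 6, 8, 11, 16, 26 (5 total).

5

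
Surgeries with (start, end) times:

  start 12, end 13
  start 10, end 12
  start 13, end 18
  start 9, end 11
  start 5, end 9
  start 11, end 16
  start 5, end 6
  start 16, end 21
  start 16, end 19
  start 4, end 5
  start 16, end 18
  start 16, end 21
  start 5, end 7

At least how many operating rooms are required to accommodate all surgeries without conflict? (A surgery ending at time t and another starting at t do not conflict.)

5

The answer is the maximum number of intervals overlapping at any instant.
starts: [4, 5, 5, 5, 9, 10, 11, 12, 13, 16, 16, 16, 16]
ends:   [5, 6, 7, 9, 11, 12, 13, 16, 18, 18, 19, 21, 21]
s4→1 e5→0 s5→1 s5→2 s5→3 e6→2 e7→1 e9→0 s9→1 s10→2 e11→1 s11→2 e12→1 s12→2 e13→1 s13→2 e16→1 s16→2 s16→3 s16→4 s16→5  — peak 5.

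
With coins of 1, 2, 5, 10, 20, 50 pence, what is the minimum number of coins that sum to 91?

91 − 1×50→41 − 2×20→1 − 1×1→0
Total coins = 1 + 2 + 1 = 4

4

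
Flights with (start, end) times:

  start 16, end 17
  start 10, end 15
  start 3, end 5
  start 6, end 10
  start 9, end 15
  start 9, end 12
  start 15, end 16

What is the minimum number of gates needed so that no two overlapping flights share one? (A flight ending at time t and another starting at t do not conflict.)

3

starts: [3, 6, 9, 9, 10, 15, 16]
ends:   [5, 10, 12, 15, 15, 16, 17]
s3→1 e5→0 s6→1 s9→2 s9→3  — peak 3.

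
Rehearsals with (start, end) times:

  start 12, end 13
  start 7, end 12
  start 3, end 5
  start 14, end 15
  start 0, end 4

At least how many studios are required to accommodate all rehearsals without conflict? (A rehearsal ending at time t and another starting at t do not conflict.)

2

The answer is the maximum number of intervals overlapping at any instant.
Events (time:±→running): 0:+→1 3:+→2 … peak 2.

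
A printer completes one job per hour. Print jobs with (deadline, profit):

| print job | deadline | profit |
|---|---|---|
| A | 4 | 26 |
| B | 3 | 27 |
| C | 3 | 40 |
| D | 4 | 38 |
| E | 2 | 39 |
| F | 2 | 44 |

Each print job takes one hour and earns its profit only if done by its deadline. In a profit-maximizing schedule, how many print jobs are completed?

Profit order: F=44 C=40 E=39 D=38 B=27 A=26
Assign: F→slot 2, C→slot 3, E→slot 1, D→slot 4, B skipped, A skipped.
Slots: [1:E] [2:F] [3:C] [4:D]
4 of 6 scheduled.

4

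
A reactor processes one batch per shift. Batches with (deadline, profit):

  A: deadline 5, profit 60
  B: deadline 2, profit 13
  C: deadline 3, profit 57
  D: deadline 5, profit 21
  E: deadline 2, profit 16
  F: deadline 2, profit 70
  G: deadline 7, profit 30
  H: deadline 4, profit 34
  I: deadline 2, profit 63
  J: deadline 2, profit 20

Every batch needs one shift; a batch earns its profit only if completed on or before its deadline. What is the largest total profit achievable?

314

Sort by profit descending; place each in the latest free slot ≤ its deadline.
By profit: F(d2,70), I(d2,63), A(d5,60), C(d3,57), H(d4,34), G(d7,30), D(d5,21), J(d2,20), E(d2,16), B(d2,13)
F→slot 2; I→slot 1; A→slot 5; C→slot 3; H→slot 4; G→slot 7; D skipped; J skipped; E skipped; B skipped.
Profit = 63 + 70 + 57 + 34 + 60 + 30 = 314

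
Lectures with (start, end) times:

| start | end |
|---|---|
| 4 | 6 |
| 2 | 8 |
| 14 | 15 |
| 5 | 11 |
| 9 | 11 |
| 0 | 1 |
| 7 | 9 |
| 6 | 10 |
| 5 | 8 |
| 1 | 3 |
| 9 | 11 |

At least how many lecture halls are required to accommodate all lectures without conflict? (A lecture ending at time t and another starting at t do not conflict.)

5

The answer is the maximum number of intervals overlapping at any instant.
Events (time:±→running): 0:+→1 1:-→0 1:+→1 2:+→2 3:-→1 4:+→2 5:+→3 5:+→4 6:-→3 6:+→4 7:+→5 … peak 5.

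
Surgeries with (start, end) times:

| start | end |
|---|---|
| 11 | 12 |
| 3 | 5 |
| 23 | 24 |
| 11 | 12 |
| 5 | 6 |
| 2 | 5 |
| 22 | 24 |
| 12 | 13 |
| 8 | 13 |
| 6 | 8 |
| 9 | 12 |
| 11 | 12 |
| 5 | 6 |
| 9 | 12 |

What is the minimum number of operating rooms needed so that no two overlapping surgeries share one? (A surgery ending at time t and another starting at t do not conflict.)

Count concurrent intervals with a sweep; the peak is the room count.
starts: [2, 3, 5, 5, 6, 8, 9, 9, 11, 11, 11, 12, 22, 23]
ends:   [5, 5, 6, 6, 8, 12, 12, 12, 12, 12, 13, 13, 24, 24]
s2→1 s3→2 e5→1 e5→0 s5→1 s5→2 e6→1 e6→0 s6→1 e8→0 s8→1 s9→2 s9→3 s11→4 s11→5 s11→6  — peak 6.

6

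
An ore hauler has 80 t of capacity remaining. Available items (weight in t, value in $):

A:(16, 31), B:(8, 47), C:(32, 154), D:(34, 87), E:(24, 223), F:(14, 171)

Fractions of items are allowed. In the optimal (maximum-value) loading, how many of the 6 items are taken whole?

4

Greedy by value/weight ratio, highest first.
Order: F (171/14=12.21) > E (223/24=9.29) > B (47/8=5.88) > C (154/32=4.81) > D (87/34=2.56) > A (31/16=1.94)
Fill: take F (14 @ 171) → take E (24 @ 223) → take B (8 @ 47) → take C (32 @ 154) → take 2/34 of D → 5.12; 80/80 used.
4 item(s) taken whole; one partial (take 2/34 of D).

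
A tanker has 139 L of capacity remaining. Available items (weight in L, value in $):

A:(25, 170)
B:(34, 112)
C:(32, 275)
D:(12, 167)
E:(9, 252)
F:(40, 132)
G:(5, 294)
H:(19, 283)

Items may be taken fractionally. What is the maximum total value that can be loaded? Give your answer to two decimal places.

1563.10

Ratios (sorted): G 58.80, E 28.00, H 14.89, D 13.92, C 8.59, A 6.80, F 3.30, B 3.29
take G (5 @ 294); take E (9 @ 252); take H (19 @ 283); take D (12 @ 167); take C (32 @ 275); take A (25 @ 170); take 37/40 of F → 122.10. Capacity used 139/139.
Total value = 1563.10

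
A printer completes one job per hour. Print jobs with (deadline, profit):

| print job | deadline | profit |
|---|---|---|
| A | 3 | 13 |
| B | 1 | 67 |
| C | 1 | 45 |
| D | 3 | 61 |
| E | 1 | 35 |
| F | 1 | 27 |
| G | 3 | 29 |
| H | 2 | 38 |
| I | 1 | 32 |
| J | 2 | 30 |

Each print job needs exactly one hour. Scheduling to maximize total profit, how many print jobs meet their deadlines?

3

Take jobs in profit order; each goes to the latest open slot no later than its deadline.
By profit: B(d1,67), D(d3,61), C(d1,45), H(d2,38), E(d1,35), I(d1,32), J(d2,30), G(d3,29), F(d1,27), A(d3,13)
B→slot 1; D→slot 3; C skipped; H→slot 2; E skipped; I skipped; J skipped; G skipped; F skipped; A skipped.
3 of 10 scheduled.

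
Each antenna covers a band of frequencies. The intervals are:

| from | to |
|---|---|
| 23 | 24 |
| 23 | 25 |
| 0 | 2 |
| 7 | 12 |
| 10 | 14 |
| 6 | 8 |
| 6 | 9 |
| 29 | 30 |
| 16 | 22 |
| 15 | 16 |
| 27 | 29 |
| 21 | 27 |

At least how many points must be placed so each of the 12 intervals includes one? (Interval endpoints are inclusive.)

Sort by right endpoint; whenever an interval is uncovered, place a point at its right end.
Sorted: [0,2] [6,8] [6,9] [7,12] [10,14] [15,16] [16,22] [23,24] [23,25] [21,27] [27,29] [29,30]
{[0,2]} hit by 2; {[6,8],[6,9],[7,12]} hit by 8; {[10,14]} hit by 14; {[15,16],[16,22]} hit by 16; {[23,24],[23,25],[21,27]} hit by 24; {[27,29],[29,30]} hit by 29.
Points: 2, 8, 14, 16, 24, 29 (6 total).

6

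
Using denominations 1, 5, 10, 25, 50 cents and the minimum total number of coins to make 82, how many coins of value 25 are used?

1

Use the largest denomination that fits, subtract, and repeat.
82 − 1×50→32 − 1×25→7 − 1×5→2 − 2×1→0
Count of 25: 1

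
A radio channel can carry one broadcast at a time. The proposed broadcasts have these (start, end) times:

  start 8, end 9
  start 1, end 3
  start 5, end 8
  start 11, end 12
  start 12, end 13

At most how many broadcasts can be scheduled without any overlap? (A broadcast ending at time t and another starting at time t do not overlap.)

Order by finish time; keep every interval that doesn't clash with the previous kept one.
Sorted by end: (1,3)  (5,8)  (8,9)  (11,12)  (12,13)
take (1,3); take (5,8); take (8,9); take (11,12); take (12,13).
Selected 5 broadcasts.

5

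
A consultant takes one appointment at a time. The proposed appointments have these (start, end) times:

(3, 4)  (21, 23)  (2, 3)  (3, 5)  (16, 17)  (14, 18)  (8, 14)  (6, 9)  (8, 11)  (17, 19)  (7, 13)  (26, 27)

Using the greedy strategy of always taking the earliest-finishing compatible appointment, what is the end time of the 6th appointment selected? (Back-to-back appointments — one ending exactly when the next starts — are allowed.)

23

Greedy by earliest finish: after sorting by end time, pick each interval compatible with the last pick.
By end time: (2,3), (3,4), (3,5), (6,9), (8,11), (7,13), (8,14), (16,17), (14,18), (17,19), (21,23), (26,27).
Pick (2,3); next start ≥ 3 → (3,4); next start ≥ 4 → (6,9); next start ≥ 9 → (16,17); next start ≥ 17 → (17,19); next start ≥ 19 → (21,23); next start ≥ 23 → (26,27).
Selected: (2,3) (3,4) (6,9) (16,17) (17,19) (21,23) (26,27)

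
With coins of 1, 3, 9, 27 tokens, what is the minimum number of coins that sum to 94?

Use the largest denomination that fits, subtract, and repeat.
94 = 3×27 + 1×9 + 1×3 + 1×1
Total coins = 3 + 1 + 1 + 1 = 6

6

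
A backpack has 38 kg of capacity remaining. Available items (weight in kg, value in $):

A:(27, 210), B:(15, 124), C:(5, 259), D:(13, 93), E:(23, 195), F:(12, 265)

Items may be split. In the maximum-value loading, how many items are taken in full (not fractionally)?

Greedy by value/weight ratio, highest first.
Ratios (sorted): C 51.80, F 22.08, E 8.48, B 8.27, A 7.78, D 7.15
take C (5 @ 259); take F (12 @ 265); take 21/23 of E → 178.04. Capacity used 38/38.
2 item(s) taken whole; one partial (take 21/23 of E).

2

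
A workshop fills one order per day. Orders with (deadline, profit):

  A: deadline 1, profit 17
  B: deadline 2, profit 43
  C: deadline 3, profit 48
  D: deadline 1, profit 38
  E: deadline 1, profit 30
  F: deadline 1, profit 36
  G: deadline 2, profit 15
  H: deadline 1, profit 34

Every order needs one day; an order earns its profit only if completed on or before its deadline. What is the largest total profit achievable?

By profit: C(d3,48), B(d2,43), D(d1,38), F(d1,36), H(d1,34), E(d1,30), A(d1,17), G(d2,15)
C→slot 3; B→slot 2; D→slot 1; F skipped; H skipped; E skipped; A skipped; G skipped.
Profit = 38 + 43 + 48 = 129

129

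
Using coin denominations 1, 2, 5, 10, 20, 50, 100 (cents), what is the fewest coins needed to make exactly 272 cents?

5

Use the largest denomination that fits, subtract, and repeat.
272 − 2×100→72 − 1×50→22 − 1×20→2 − 1×2→0
Total coins = 2 + 1 + 1 + 1 = 5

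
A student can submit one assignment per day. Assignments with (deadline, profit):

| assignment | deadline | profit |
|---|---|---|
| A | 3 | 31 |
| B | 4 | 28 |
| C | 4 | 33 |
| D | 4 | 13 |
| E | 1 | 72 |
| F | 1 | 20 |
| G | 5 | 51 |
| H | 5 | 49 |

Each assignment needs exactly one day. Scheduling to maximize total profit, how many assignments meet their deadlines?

5

Take jobs in profit order; each goes to the latest open slot no later than its deadline.
By profit: E(d1,72), G(d5,51), H(d5,49), C(d4,33), A(d3,31), B(d4,28), F(d1,20), D(d4,13)
E→slot 1; G→slot 5; H→slot 4; C→slot 3; A→slot 2; B skipped; F skipped; D skipped.
5 of 8 scheduled.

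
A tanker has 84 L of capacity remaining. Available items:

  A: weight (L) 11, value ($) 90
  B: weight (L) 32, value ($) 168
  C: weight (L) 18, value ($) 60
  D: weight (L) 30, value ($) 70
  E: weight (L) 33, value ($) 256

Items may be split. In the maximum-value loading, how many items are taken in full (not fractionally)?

3

Greedy by value/weight ratio, highest first.
Order: A (90/11=8.18) > E (256/33=7.76) > B (168/32=5.25) > C (60/18=3.33) > D (70/30=2.33)
Fill: take A (11 @ 90) → take E (33 @ 256) → take B (32 @ 168) → take 8/18 of C → 26.67; 84/84 used.
3 item(s) taken whole; one partial (take 8/18 of C).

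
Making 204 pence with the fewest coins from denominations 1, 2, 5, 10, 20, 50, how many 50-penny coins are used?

4

Use the largest denomination that fits, subtract, and repeat.
204 = 4×50 + 2×2
Count of 50: 4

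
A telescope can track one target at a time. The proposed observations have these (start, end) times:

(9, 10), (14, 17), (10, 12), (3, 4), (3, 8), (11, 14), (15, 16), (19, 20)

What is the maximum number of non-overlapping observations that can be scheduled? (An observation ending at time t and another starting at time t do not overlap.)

Sort by end time and greedily take each interval whose start is ≥ the last chosen end.
Sorted by end: (3,4)  (3,8)  (9,10)  (10,12)  (11,14)  (15,16)  (14,17)  (19,20)
take (3,4); take (9,10); take (10,12); take (15,16); take (19,20).
Selected 5 observations.

5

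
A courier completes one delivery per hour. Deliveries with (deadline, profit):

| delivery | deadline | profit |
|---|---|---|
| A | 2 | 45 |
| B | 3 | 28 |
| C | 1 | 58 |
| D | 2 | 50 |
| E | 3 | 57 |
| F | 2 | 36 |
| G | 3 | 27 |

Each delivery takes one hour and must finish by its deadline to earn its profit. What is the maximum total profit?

165

Sort by profit descending; place each in the latest free slot ≤ its deadline.
By profit: C(d1,58), E(d3,57), D(d2,50), A(d2,45), F(d2,36), B(d3,28), G(d3,27)
C→slot 1; E→slot 3; D→slot 2; A skipped; F skipped; B skipped; G skipped.
Profit = 58 + 50 + 57 = 165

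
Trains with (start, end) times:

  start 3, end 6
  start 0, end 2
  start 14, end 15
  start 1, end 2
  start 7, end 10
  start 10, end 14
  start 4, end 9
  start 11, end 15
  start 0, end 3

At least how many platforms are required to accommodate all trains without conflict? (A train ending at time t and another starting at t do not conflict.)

3

starts: [0, 0, 1, 3, 4, 7, 10, 11, 14]
ends:   [2, 2, 3, 6, 9, 10, 14, 15, 15]
s0→1 s0→2 s1→3  — peak 3.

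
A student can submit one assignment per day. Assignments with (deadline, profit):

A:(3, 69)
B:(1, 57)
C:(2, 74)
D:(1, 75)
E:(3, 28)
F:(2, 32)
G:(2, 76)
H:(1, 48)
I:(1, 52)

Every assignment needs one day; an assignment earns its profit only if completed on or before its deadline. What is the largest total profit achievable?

Sort by profit descending; place each in the latest free slot ≤ its deadline.
Profit order: G=76 D=75 C=74 A=69 B=57 I=52 H=48 F=32 E=28
Assign: G→slot 2, D→slot 1, C skipped, A→slot 3, B skipped, I skipped, H skipped, F skipped, E skipped.
Slots: [1:D] [2:G] [3:A]
Profit = 75 + 76 + 69 = 220

220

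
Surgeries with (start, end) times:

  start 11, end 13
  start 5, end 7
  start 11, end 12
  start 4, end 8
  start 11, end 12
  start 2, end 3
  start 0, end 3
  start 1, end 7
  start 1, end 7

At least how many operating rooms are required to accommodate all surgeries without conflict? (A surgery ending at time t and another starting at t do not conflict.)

4

The answer is the maximum number of intervals overlapping at any instant.
Events (time:±→running): 0:+→1 1:+→2 1:+→3 2:+→4 … peak 4.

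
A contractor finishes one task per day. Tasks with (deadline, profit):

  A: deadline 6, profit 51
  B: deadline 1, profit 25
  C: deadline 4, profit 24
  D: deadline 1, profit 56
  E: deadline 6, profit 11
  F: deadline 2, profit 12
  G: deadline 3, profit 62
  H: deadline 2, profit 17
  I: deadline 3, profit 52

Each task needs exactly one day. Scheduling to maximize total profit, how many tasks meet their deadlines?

Take jobs in profit order; each goes to the latest open slot no later than its deadline.
Profit order: G=62 D=56 I=52 A=51 B=25 C=24 H=17 F=12 E=11
Assign: G→slot 3, D→slot 1, I→slot 2, A→slot 6, B skipped, C→slot 4, H skipped, F skipped, E→slot 5.
Slots: [1:D] [2:I] [3:G] [4:C] [5:E] [6:A]
6 of 9 scheduled.

6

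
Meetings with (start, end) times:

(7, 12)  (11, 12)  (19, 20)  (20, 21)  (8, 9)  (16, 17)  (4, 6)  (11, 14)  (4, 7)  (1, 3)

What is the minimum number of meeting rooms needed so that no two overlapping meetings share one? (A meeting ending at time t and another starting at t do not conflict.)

3

starts: [1, 4, 4, 7, 8, 11, 11, 16, 19, 20]
ends:   [3, 6, 7, 9, 12, 12, 14, 17, 20, 21]
s1→1 e3→0 s4→1 s4→2 e6→1 e7→0 s7→1 s8→2 e9→1 s11→2 s11→3  — peak 3.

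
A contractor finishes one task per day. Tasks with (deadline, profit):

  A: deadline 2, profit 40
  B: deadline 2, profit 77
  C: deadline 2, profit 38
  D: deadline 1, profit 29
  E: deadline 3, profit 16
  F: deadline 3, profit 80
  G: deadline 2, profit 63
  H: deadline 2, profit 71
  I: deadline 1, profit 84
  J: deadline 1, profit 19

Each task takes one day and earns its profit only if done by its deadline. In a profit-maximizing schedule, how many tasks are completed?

Sort by profit descending; place each in the latest free slot ≤ its deadline.
Profit order: I=84 F=80 B=77 H=71 G=63 A=40 C=38 D=29 J=19 E=16
Assign: I→slot 1, F→slot 3, B→slot 2, H skipped, G skipped, A skipped, C skipped, D skipped, J skipped, E skipped.
Slots: [1:I] [2:B] [3:F]
3 of 10 scheduled.

3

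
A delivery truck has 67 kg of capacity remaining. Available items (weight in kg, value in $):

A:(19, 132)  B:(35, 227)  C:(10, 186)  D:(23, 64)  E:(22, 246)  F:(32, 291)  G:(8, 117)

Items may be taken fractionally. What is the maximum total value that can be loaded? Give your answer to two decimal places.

794.53

Sort by value per unit weight and fill in that order.
Order: C (186/10=18.60) > G (117/8=14.62) > E (246/22=11.18) > F (291/32=9.09) > A (132/19=6.95) > B (227/35=6.49) > D (64/23=2.78)
Fill: take C (10 @ 186) → take G (8 @ 117) → take E (22 @ 246) → take 27/32 of F → 245.53; 67/67 used.
Total value = 794.53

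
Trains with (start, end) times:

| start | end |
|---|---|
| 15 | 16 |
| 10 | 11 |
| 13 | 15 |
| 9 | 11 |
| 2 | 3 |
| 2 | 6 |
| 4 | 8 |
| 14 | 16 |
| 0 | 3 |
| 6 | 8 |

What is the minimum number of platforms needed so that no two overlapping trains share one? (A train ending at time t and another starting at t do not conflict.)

3

starts: [0, 2, 2, 4, 6, 9, 10, 13, 14, 15]
ends:   [3, 3, 6, 8, 8, 11, 11, 15, 16, 16]
s0→1 s2→2 s2→3  — peak 3.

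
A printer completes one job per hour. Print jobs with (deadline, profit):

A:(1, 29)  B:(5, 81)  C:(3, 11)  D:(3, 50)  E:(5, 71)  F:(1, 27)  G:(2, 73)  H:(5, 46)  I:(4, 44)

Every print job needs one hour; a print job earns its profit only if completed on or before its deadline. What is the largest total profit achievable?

321

Sort by profit descending; place each in the latest free slot ≤ its deadline.
By profit: B(d5,81), G(d2,73), E(d5,71), D(d3,50), H(d5,46), I(d4,44), A(d1,29), F(d1,27), C(d3,11)
B→slot 5; G→slot 2; E→slot 4; D→slot 3; H→slot 1; I skipped; A skipped; F skipped; C skipped.
Profit = 46 + 73 + 50 + 71 + 81 = 321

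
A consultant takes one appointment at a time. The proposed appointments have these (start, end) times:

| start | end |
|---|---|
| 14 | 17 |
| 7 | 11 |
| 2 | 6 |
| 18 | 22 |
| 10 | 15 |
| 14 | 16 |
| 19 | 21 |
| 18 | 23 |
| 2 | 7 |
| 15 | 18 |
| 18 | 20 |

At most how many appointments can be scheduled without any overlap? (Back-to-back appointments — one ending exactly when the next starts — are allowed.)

4

Sorted by end: (2,6)  (2,7)  (7,11)  (10,15)  (14,16)  (14,17)  (15,18)  (18,20)  (19,21)  (18,22)  (18,23)
take (2,6); take (7,11); skip (10,15); take (14,16); skip (14,17); take (18,20).
Selected 4 appointments.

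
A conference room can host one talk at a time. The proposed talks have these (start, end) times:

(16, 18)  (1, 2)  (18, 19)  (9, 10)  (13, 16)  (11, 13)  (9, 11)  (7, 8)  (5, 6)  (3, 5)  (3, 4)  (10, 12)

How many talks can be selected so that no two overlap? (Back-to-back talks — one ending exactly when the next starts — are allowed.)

9

Sort by end time and greedily take each interval whose start is ≥ the last chosen end.
By end time: (1,2), (3,4), (3,5), (5,6), (7,8), (9,10), (9,11), (10,12), (11,13), (13,16), (16,18), (18,19).
Pick (1,2); next start ≥ 2 → (3,4); next start ≥ 4 → (5,6); next start ≥ 6 → (7,8); next start ≥ 8 → (9,10); next start ≥ 10 → (10,12); next start ≥ 12 → (13,16); next start ≥ 16 → (16,18); next start ≥ 18 → (18,19).
Selected 9 talks.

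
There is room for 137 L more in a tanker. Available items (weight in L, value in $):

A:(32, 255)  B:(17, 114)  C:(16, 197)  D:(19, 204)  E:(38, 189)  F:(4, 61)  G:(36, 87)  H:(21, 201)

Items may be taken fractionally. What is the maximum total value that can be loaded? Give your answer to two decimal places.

1171.26

Ratios (sorted): F 15.25, C 12.31, D 10.74, H 9.57, A 7.97, B 6.71, E 4.97, G 2.42
take F (4 @ 61); take C (16 @ 197); take D (19 @ 204); take H (21 @ 201); take A (32 @ 255); take B (17 @ 114); take 28/38 of E → 139.26. Capacity used 137/137.
Total value = 1171.26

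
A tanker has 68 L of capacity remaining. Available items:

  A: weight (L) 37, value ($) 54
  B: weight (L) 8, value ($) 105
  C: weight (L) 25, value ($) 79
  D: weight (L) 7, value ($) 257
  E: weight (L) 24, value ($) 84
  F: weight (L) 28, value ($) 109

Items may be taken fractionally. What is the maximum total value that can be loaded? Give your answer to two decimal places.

Sort by value per unit weight and fill in that order.
Ratios (sorted): D 36.71, B 13.12, F 3.89, E 3.50, C 3.16, A 1.46
take D (7 @ 257); take B (8 @ 105); take F (28 @ 109); take E (24 @ 84); take 1/25 of C → 3.16. Capacity used 68/68.
Total value = 558.16

558.16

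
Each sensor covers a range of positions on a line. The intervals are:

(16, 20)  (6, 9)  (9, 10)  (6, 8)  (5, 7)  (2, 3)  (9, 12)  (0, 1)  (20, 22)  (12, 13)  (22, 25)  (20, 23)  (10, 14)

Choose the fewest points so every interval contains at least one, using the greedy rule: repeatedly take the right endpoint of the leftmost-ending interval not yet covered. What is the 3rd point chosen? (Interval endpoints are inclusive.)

Sort by right endpoint; whenever an interval is uncovered, place a point at its right end.
By right end: [0,1]  [2,3]  [5,7]  [6,8]  [6,9]  [9,10]  [9,12]  [12,13]  [10,14]  [16,20]  [20,22]  [20,23]  [22,25]
[0,1] uncovered → point at 1; [2,3] uncovered → point at 3; [5,7] uncovered → point at 7; [9,10] uncovered → point at 10; [12,13] uncovered → point at 13; [16,20] uncovered → point at 20; [22,25] uncovered → point at 25.
Points: 1, 3, 7, 10, 13, 20, 25 (7 total).

7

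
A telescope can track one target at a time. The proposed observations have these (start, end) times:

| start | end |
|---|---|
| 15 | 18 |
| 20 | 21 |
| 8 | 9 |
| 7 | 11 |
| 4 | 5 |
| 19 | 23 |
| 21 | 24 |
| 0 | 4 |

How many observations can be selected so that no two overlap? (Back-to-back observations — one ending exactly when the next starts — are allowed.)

6

By end time: (0,4), (4,5), (8,9), (7,11), (15,18), (20,21), (19,23), (21,24).
Pick (0,4); next start ≥ 4 → (4,5); next start ≥ 5 → (8,9); next start ≥ 9 → (15,18); next start ≥ 18 → (20,21); next start ≥ 21 → (21,24).
Selected 6 observations.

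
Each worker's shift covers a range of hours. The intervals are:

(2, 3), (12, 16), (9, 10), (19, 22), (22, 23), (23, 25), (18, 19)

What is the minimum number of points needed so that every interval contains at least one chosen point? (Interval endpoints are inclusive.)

5

Sorted: [2,3] [9,10] [12,16] [18,19] [19,22] [22,23] [23,25]
{[2,3]} hit by 3; {[9,10]} hit by 10; {[12,16]} hit by 16; {[18,19],[19,22]} hit by 19; {[22,23],[23,25]} hit by 23.
Points: 3, 10, 16, 19, 23 (5 total).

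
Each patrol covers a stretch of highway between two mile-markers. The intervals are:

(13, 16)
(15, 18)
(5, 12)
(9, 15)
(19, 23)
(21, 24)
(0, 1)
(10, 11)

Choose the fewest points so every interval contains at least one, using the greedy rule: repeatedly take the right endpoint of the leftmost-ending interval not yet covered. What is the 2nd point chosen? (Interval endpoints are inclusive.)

Sort by right endpoint; whenever an interval is uncovered, place a point at its right end.
Sorted: [0,1] [10,11] [5,12] [9,15] [13,16] [15,18] [19,23] [21,24]
{[0,1]} hit by 1; {[10,11],[5,12],[9,15]} hit by 11; {[13,16],[15,18]} hit by 16; {[19,23],[21,24]} hit by 23.
Points: 1, 11, 16, 23 (4 total).

11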